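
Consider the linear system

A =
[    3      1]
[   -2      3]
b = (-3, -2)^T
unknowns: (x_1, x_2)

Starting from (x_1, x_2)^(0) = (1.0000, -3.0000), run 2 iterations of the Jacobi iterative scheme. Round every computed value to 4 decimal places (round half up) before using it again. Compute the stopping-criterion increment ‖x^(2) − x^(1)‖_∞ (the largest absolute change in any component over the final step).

Iteration 1:
  x_1 = (-3 - (1)·-3.0000) / (3) = 0.0000
  x_2 = (-2 - (-2)·1.0000) / (3) = 0.0000
Iteration 2:
  x_1 = (-3 - (1)·0.0000) / (3) = -1.0000
  x_2 = (-2 - (-2)·0.0000) / (3) = -0.6667
Change: (-1.0000, -0.6667) → max |·| = 1.0000

1.0000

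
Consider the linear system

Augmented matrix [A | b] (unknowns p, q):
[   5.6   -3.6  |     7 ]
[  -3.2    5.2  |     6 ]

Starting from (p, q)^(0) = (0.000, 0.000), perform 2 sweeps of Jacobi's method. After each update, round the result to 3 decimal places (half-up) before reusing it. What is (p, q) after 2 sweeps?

(1.992, 1.923)

Iteration 1:
  p = (7 - (-3.6)·0.000) / (5.6) = 1.250
  q = (6 - (-3.2)·0.000) / (5.2) = 1.154
Iteration 2:
  p = (7 - (-3.6)·1.154) / (5.6) = 1.992
  q = (6 - (-3.2)·1.250) / (5.2) = 1.923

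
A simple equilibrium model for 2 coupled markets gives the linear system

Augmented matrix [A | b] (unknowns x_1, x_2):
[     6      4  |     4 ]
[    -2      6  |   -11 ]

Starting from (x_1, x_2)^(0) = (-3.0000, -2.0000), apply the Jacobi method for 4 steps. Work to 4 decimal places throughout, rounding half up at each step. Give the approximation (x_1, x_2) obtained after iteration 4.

Iteration 1:
  x_1 = (4 - (4)·-2.0000) / (6) = 2.0000
  x_2 = (-11 - (-2)·-3.0000) / (6) = -2.8333
Iteration 2:
  x_1 = (4 - (4)·-2.8333) / (6) = 2.5555
  x_2 = (-11 - (-2)·2.0000) / (6) = -1.1667
Iteration 3:
  x_1 = (4 - (4)·-1.1667) / (6) = 1.4445
  x_2 = (-11 - (-2)·2.5555) / (6) = -0.9815
Iteration 4:
  x_1 = (4 - (4)·-0.9815) / (6) = 1.3210
  x_2 = (-11 - (-2)·1.4445) / (6) = -1.3518

(1.3210, -1.3518)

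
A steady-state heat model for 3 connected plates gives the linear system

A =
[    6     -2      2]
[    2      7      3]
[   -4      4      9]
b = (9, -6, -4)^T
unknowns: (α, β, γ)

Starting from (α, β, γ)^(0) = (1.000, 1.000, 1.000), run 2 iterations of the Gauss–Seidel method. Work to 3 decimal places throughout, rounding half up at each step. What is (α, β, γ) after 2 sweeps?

Iteration 1:
  α = (9 - (-2)·1.000 - (2)·1.000) / (6) = 1.500
  β = (-6 - (2)·1.500 - (3)·1.000) / (7) = -1.714
  γ = (-4 - (-4)·1.500 - (4)·-1.714) / (9) = 0.984
Iteration 2:
  α = (9 - (-2)·-1.714 - (2)·0.984) / (6) = 0.601
  β = (-6 - (2)·0.601 - (3)·0.984) / (7) = -1.451
  γ = (-4 - (-4)·0.601 - (4)·-1.451) / (9) = 0.468

(0.601, -1.451, 0.468)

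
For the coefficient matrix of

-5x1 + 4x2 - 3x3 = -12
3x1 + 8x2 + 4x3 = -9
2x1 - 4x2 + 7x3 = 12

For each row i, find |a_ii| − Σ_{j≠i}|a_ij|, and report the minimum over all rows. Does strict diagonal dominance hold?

-2

row 1: |-5| − (4+3) = -2
row 2: |8| − (3+4) = 1
row 3: |7| − (2+4) = 1
minimum over rows = -2 → not strictly diagonally dominant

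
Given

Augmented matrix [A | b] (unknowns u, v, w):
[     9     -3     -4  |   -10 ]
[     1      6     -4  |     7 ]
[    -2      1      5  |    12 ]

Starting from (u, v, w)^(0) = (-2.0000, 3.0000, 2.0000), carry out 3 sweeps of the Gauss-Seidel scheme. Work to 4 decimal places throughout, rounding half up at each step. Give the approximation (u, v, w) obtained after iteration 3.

(0.6975, 2.4905, 2.1809)

Iteration 1:
  u = (-10 - (-3)·3.0000 - (-4)·2.0000) / (9) = 0.7778
  v = (7 - (1)·0.7778 - (-4)·2.0000) / (6) = 2.3704
  w = (12 - (-2)·0.7778 - (1)·2.3704) / (5) = 2.2370
Iteration 2:
  u = (-10 - (-3)·2.3704 - (-4)·2.2370) / (9) = 0.6732
  v = (7 - (1)·0.6732 - (-4)·2.2370) / (6) = 2.5458
  w = (12 - (-2)·0.6732 - (1)·2.5458) / (5) = 2.1601
Iteration 3:
  u = (-10 - (-3)·2.5458 - (-4)·2.1601) / (9) = 0.6975
  v = (7 - (1)·0.6975 - (-4)·2.1601) / (6) = 2.4905
  w = (12 - (-2)·0.6975 - (1)·2.4905) / (5) = 2.1809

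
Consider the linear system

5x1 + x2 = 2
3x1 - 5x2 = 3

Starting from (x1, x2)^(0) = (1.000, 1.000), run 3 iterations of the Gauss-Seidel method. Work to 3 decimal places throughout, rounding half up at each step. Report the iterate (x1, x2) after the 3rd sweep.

(0.460, -0.324)

Iteration 1:
  x1 = (2 - (1)·1.000) / (5) = 0.200
  x2 = (3 - (3)·0.200) / (-5) = -0.480
Iteration 2:
  x1 = (2 - (1)·-0.480) / (5) = 0.496
  x2 = (3 - (3)·0.496) / (-5) = -0.302
Iteration 3:
  x1 = (2 - (1)·-0.302) / (5) = 0.460
  x2 = (3 - (3)·0.460) / (-5) = -0.324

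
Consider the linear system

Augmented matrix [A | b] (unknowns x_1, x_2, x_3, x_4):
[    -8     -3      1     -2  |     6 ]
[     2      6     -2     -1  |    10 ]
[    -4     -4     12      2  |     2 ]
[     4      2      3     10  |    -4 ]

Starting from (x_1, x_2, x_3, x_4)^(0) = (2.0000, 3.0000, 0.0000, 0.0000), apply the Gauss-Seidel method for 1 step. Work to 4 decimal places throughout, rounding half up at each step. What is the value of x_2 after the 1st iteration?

Iteration 1:
  x_1 = (6 - (-3)·3.0000 - (1)·0.0000 - (-2)·0.0000) / (-8) = -1.8750
  x_2 = (10 - (2)·-1.8750 - (-2)·0.0000 - (-1)·0.0000) / (6) = 2.2917
  x_3 = (2 - (-4)·-1.8750 - (-4)·2.2917 - (2)·0.0000) / (12) = 0.3056
  x_4 = (-4 - (4)·-1.8750 - (2)·2.2917 - (3)·0.3056) / (10) = -0.2000

2.2917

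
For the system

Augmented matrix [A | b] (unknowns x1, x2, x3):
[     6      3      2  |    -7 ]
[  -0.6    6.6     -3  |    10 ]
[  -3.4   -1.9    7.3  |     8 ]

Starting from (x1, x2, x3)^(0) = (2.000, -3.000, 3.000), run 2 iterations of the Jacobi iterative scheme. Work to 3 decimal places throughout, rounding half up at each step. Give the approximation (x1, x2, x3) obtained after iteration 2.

Iteration 1:
  x1 = (-7 - (3)·-3.000 - (2)·3.000) / (6) = -0.667
  x2 = (10 - (-0.6)·2.000 - (-3)·3.000) / (6.6) = 3.061
  x3 = (8 - (-3.4)·2.000 - (-1.9)·-3.000) / (7.3) = 1.247
Iteration 2:
  x1 = (-7 - (3)·3.061 - (2)·1.247) / (6) = -3.113
  x2 = (10 - (-0.6)·-0.667 - (-3)·1.247) / (6.6) = 2.021
  x3 = (8 - (-3.4)·-0.667 - (-1.9)·3.061) / (7.3) = 1.582

(-3.113, 2.021, 1.582)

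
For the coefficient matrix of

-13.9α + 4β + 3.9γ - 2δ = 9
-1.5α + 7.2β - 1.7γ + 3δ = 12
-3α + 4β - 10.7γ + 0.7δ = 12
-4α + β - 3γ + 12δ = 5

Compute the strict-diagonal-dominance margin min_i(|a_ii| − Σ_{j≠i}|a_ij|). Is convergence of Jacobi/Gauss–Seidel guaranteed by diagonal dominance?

row 1: |-13.9| − (4+3.9+2) = 4
row 2: |7.2| − (1.5+1.7+3) = 1
row 3: |-10.7| − (3+4+0.7) = 3
row 4: |12| − (4+1+3) = 4
minimum over rows = 1 → strictly diagonally dominant (convergence guaranteed)

1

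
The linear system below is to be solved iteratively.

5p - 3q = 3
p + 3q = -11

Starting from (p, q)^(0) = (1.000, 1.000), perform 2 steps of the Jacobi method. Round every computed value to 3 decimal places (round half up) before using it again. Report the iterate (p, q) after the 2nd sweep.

Iteration 1:
  p = (3 - (-3)·1.000) / (5) = 1.200
  q = (-11 - (1)·1.000) / (3) = -4.000
Iteration 2:
  p = (3 - (-3)·-4.000) / (5) = -1.800
  q = (-11 - (1)·1.200) / (3) = -4.067

(-1.800, -4.067)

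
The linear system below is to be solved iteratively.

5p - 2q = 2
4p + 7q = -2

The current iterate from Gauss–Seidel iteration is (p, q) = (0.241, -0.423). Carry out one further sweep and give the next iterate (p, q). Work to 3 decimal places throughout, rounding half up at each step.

One sweep:
  p = (2 - (-2)·-0.423) / (5) = 0.231
  q = (-2 - (4)·0.231) / (7) = -0.418

(0.231, -0.418)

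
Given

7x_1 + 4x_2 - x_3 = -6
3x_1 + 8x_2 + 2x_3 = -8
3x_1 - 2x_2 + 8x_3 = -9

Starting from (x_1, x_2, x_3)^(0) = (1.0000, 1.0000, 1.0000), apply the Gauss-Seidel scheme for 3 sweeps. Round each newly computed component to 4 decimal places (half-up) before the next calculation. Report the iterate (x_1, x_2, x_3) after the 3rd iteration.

Iteration 1:
  x_1 = (-6 - (4)·1.0000 - (-1)·1.0000) / (7) = -1.2857
  x_2 = (-8 - (3)·-1.2857 - (2)·1.0000) / (8) = -0.7679
  x_3 = (-9 - (3)·-1.2857 - (-2)·-0.7679) / (8) = -0.8348
Iteration 2:
  x_1 = (-6 - (4)·-0.7679 - (-1)·-0.8348) / (7) = -0.5376
  x_2 = (-8 - (3)·-0.5376 - (2)·-0.8348) / (8) = -0.5897
  x_3 = (-9 - (3)·-0.5376 - (-2)·-0.5897) / (8) = -1.0708
Iteration 3:
  x_1 = (-6 - (4)·-0.5897 - (-1)·-1.0708) / (7) = -0.6731
  x_2 = (-8 - (3)·-0.6731 - (2)·-1.0708) / (8) = -0.4799
  x_3 = (-9 - (3)·-0.6731 - (-2)·-0.4799) / (8) = -0.9926

(-0.6731, -0.4799, -0.9926)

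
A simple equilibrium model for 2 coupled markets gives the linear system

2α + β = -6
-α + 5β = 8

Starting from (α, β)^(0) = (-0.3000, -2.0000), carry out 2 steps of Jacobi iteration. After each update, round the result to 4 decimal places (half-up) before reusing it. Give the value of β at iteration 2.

1.2000

Iteration 1:
  α = (-6 - (1)·-2.0000) / (2) = -2.0000
  β = (8 - (-1)·-0.3000) / (5) = 1.5400
Iteration 2:
  α = (-6 - (1)·1.5400) / (2) = -3.7700
  β = (8 - (-1)·-2.0000) / (5) = 1.2000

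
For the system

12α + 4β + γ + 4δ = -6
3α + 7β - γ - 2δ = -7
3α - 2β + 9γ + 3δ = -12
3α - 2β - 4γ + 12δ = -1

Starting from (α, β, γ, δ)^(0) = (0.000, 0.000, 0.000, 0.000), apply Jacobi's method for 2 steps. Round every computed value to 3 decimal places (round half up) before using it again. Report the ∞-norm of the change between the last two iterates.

0.486

Iteration 1:
  α = (-6 - (4)·0.000 - (1)·0.000 - (4)·0.000) / (12) = -0.500
  β = (-7 - (3)·0.000 - (-1)·0.000 - (-2)·0.000) / (7) = -1.000
  γ = (-12 - (3)·0.000 - (-2)·0.000 - (3)·0.000) / (9) = -1.333
  δ = (-1 - (3)·0.000 - (-2)·0.000 - (-4)·0.000) / (12) = -0.083
Iteration 2:
  α = (-6 - (4)·-1.000 - (1)·-1.333 - (4)·-0.083) / (12) = -0.028
  β = (-7 - (3)·-0.500 - (-1)·-1.333 - (-2)·-0.083) / (7) = -1.000
  γ = (-12 - (3)·-0.500 - (-2)·-1.000 - (3)·-0.083) / (9) = -1.361
  δ = (-1 - (3)·-0.500 - (-2)·-1.000 - (-4)·-1.333) / (12) = -0.569
Change: (0.472, 0.000, -0.028, -0.486) → max |·| = 0.486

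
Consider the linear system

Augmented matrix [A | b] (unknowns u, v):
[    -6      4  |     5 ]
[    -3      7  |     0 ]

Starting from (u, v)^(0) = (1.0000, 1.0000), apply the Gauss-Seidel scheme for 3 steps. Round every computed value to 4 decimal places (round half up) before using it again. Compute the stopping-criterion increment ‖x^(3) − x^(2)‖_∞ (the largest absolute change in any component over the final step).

Iteration 1:
  u = (5 - (4)·1.0000) / (-6) = -0.1667
  v = (0 - (-3)·-0.1667) / (7) = -0.0714
Iteration 2:
  u = (5 - (4)·-0.0714) / (-6) = -0.8809
  v = (0 - (-3)·-0.8809) / (7) = -0.3775
Iteration 3:
  u = (5 - (4)·-0.3775) / (-6) = -1.0850
  v = (0 - (-3)·-1.0850) / (7) = -0.4650
Change: (-0.2041, -0.0875) → max |·| = 0.2041

0.2041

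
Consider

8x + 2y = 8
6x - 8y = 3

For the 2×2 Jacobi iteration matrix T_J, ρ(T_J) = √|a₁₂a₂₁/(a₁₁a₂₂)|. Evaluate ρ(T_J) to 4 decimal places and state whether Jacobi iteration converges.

0.4330

a₁₂a₂₁/(a₁₁a₂₂) = (2)·(6) / ((8)·(-8)) = -0.187500
ρ = √|-0.187500| = √0.187500 = 0.4330
ρ < 1, so Jacobi converges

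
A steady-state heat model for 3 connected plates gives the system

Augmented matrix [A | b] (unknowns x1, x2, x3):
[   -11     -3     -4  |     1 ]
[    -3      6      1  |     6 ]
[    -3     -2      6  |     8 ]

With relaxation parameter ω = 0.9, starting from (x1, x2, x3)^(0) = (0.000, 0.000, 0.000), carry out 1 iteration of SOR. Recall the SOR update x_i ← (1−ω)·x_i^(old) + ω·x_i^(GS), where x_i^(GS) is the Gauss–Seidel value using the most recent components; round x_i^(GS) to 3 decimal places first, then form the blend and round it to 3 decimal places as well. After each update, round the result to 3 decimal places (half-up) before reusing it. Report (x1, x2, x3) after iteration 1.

Iteration 1:
  x1: GS value = (1 - (-3)·0.000 - (-4)·0.000) / (-11) = -0.091;  x1 ← (1−ω)·0.000 + ω·-0.091 = -0.082
  x2: GS value = (6 - (-3)·-0.082 - (1)·0.000) / (6) = 0.959;  x2 ← (1−ω)·0.000 + ω·0.959 = 0.863
  x3: GS value = (8 - (-3)·-0.082 - (-2)·0.863) / (6) = 1.580;  x3 ← (1−ω)·0.000 + ω·1.580 = 1.422

(-0.082, 0.863, 1.422)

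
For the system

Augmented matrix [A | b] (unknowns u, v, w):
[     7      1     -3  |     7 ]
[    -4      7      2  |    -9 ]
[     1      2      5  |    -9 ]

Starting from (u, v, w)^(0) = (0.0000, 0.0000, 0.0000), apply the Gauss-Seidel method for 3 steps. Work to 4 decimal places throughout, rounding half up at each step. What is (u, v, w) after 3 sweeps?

Iteration 1:
  u = (7 - (1)·0.0000 - (-3)·0.0000) / (7) = 1.0000
  v = (-9 - (-4)·1.0000 - (2)·0.0000) / (7) = -0.7143
  w = (-9 - (1)·1.0000 - (2)·-0.7143) / (5) = -1.7143
Iteration 2:
  u = (7 - (1)·-0.7143 - (-3)·-1.7143) / (7) = 0.3673
  v = (-9 - (-4)·0.3673 - (2)·-1.7143) / (7) = -0.5860
  w = (-9 - (1)·0.3673 - (2)·-0.5860) / (5) = -1.6391
Iteration 3:
  u = (7 - (1)·-0.5860 - (-3)·-1.6391) / (7) = 0.3812
  v = (-9 - (-4)·0.3812 - (2)·-1.6391) / (7) = -0.5996
  w = (-9 - (1)·0.3812 - (2)·-0.5996) / (5) = -1.6364

(0.3812, -0.5996, -1.6364)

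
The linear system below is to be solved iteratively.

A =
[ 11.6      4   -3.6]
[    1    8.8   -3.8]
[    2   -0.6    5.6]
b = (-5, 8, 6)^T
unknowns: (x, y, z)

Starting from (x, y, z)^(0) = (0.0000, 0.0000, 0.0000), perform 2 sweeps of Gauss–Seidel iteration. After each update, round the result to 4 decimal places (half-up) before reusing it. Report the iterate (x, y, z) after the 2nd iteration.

(-0.3493, 1.5222, 1.3593)

Iteration 1:
  x = (-5 - (4)·0.0000 - (-3.6)·0.0000) / (11.6) = -0.4310
  y = (8 - (1)·-0.4310 - (-3.8)·0.0000) / (8.8) = 0.9581
  z = (6 - (2)·-0.4310 - (-0.6)·0.9581) / (5.6) = 1.3280
Iteration 2:
  x = (-5 - (4)·0.9581 - (-3.6)·1.3280) / (11.6) = -0.3493
  y = (8 - (1)·-0.3493 - (-3.8)·1.3280) / (8.8) = 1.5222
  z = (6 - (2)·-0.3493 - (-0.6)·1.5222) / (5.6) = 1.3593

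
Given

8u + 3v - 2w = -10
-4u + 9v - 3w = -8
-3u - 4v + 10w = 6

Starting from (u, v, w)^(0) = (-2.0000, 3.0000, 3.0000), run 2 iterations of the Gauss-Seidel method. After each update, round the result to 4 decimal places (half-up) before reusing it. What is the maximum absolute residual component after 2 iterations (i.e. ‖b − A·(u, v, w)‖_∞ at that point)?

2.0808

Iteration 1:
  u = (-10 - (3)·3.0000 - (-2)·3.0000) / (8) = -1.6250
  v = (-8 - (-4)·-1.6250 - (-3)·3.0000) / (9) = -0.6111
  w = (6 - (-3)·-1.6250 - (-4)·-0.6111) / (10) = -0.1319
Iteration 2:
  u = (-10 - (3)·-0.6111 - (-2)·-0.1319) / (8) = -1.0538
  v = (-8 - (-4)·-1.0538 - (-3)·-0.1319) / (9) = -1.4012
  w = (6 - (-3)·-1.0538 - (-4)·-1.4012) / (10) = -0.2766
Residual b − A·x = (2.0808, -0.4342, -0.0002); ∞-norm = 2.0808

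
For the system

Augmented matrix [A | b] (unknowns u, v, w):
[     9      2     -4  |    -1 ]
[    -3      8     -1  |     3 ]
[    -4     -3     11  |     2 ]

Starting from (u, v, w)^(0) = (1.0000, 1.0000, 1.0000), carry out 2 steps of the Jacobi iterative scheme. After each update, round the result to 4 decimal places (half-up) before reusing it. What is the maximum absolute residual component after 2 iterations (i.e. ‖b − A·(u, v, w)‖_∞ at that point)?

Iteration 1:
  u = (-1 - (2)·1.0000 - (-4)·1.0000) / (9) = 0.1111
  v = (3 - (-3)·1.0000 - (-1)·1.0000) / (8) = 0.8750
  w = (2 - (-4)·1.0000 - (-3)·1.0000) / (11) = 0.8182
Iteration 2:
  u = (-1 - (2)·0.8750 - (-4)·0.8182) / (9) = 0.0581
  v = (3 - (-3)·0.1111 - (-1)·0.8182) / (8) = 0.5189
  w = (2 - (-4)·0.1111 - (-3)·0.8750) / (11) = 0.4609
Residual b − A·x = (-0.7171, -0.5160, -1.2808); ∞-norm = 1.2808

1.2808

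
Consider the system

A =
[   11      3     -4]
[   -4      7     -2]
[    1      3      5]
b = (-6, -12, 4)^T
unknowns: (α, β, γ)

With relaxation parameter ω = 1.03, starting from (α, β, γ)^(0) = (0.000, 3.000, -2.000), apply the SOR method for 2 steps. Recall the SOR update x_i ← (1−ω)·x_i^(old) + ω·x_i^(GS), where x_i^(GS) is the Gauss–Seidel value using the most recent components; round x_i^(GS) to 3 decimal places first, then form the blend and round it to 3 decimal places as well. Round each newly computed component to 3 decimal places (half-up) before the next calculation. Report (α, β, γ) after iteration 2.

(1.903, 0.532, -0.006)

Iteration 1:
  α: GS value = (-6 - (3)·3.000 - (-4)·-2.000) / (11) = -2.091;  α ← (1−ω)·0.000 + ω·-2.091 = -2.154
  β: GS value = (-12 - (-4)·-2.154 - (-2)·-2.000) / (7) = -3.517;  β ← (1−ω)·3.000 + ω·-3.517 = -3.713
  γ: GS value = (4 - (1)·-2.154 - (3)·-3.713) / (5) = 3.459;  γ ← (1−ω)·-2.000 + ω·3.459 = 3.623
Iteration 2:
  α: GS value = (-6 - (3)·-3.713 - (-4)·3.623) / (11) = 1.785;  α ← (1−ω)·-2.154 + ω·1.785 = 1.903
  β: GS value = (-12 - (-4)·1.903 - (-2)·3.623) / (7) = 0.408;  β ← (1−ω)·-3.713 + ω·0.408 = 0.532
  γ: GS value = (4 - (1)·1.903 - (3)·0.532) / (5) = 0.100;  γ ← (1−ω)·3.623 + ω·0.100 = -0.006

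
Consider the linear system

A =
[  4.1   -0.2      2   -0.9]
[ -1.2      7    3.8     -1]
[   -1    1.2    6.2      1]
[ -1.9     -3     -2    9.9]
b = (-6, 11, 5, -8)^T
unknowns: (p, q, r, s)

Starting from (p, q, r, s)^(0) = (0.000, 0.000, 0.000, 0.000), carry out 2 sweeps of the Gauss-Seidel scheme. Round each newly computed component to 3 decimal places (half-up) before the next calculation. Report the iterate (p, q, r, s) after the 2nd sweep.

Iteration 1:
  p = (-6 - (-0.2)·0.000 - (2)·0.000 - (-0.9)·0.000) / (4.1) = -1.463
  q = (11 - (-1.2)·-1.463 - (3.8)·0.000 - (-1)·0.000) / (7) = 1.321
  r = (5 - (-1)·-1.463 - (1.2)·1.321 - (1)·0.000) / (6.2) = 0.315
  s = (-8 - (-1.9)·-1.463 - (-3)·1.321 - (-2)·0.315) / (9.9) = -0.625
Iteration 2:
  p = (-6 - (-0.2)·1.321 - (2)·0.315 - (-0.9)·-0.625) / (4.1) = -1.690
  q = (11 - (-1.2)·-1.690 - (3.8)·0.315 - (-1)·-0.625) / (7) = 1.021
  r = (5 - (-1)·-1.690 - (1.2)·1.021 - (1)·-0.625) / (6.2) = 0.437
  s = (-8 - (-1.9)·-1.690 - (-3)·1.021 - (-2)·0.437) / (9.9) = -0.735

(-1.690, 1.021, 0.437, -0.735)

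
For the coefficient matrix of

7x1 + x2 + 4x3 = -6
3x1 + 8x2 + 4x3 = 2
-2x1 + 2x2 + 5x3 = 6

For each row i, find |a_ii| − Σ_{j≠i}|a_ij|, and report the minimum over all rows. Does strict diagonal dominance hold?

row 1: |7| − (1+4) = 2
row 2: |8| − (3+4) = 1
row 3: |5| − (2+2) = 1
minimum over rows = 1 → strictly diagonally dominant (convergence guaranteed)

1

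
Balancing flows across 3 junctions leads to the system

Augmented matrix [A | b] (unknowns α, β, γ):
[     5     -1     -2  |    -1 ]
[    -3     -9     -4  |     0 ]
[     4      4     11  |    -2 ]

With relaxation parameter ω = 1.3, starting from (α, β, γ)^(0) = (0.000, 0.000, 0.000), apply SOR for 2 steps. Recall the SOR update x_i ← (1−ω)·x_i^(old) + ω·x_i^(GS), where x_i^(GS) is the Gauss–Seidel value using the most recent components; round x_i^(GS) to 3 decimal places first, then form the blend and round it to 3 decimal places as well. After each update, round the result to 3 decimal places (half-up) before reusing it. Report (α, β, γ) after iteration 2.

Iteration 1:
  α: GS value = (-1 - (-1)·0.000 - (-2)·0.000) / (5) = -0.200;  α ← (1−ω)·0.000 + ω·-0.200 = -0.260
  β: GS value = (0 - (-3)·-0.260 - (-4)·0.000) / (-9) = 0.087;  β ← (1−ω)·0.000 + ω·0.087 = 0.113
  γ: GS value = (-2 - (4)·-0.260 - (4)·0.113) / (11) = -0.128;  γ ← (1−ω)·0.000 + ω·-0.128 = -0.166
Iteration 2:
  α: GS value = (-1 - (-1)·0.113 - (-2)·-0.166) / (5) = -0.244;  α ← (1−ω)·-0.260 + ω·-0.244 = -0.239
  β: GS value = (0 - (-3)·-0.239 - (-4)·-0.166) / (-9) = 0.153;  β ← (1−ω)·0.113 + ω·0.153 = 0.165
  γ: GS value = (-2 - (4)·-0.239 - (4)·0.165) / (11) = -0.155;  γ ← (1−ω)·-0.166 + ω·-0.155 = -0.152

(-0.239, 0.165, -0.152)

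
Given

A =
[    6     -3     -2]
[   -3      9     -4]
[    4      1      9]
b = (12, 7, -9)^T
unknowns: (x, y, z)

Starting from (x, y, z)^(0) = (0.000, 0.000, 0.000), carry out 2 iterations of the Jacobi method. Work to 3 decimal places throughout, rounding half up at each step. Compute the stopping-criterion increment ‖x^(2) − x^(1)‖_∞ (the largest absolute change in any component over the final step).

0.975

Iteration 1:
  x = (12 - (-3)·0.000 - (-2)·0.000) / (6) = 2.000
  y = (7 - (-3)·0.000 - (-4)·0.000) / (9) = 0.778
  z = (-9 - (4)·0.000 - (1)·0.000) / (9) = -1.000
Iteration 2:
  x = (12 - (-3)·0.778 - (-2)·-1.000) / (6) = 2.056
  y = (7 - (-3)·2.000 - (-4)·-1.000) / (9) = 1.000
  z = (-9 - (4)·2.000 - (1)·0.778) / (9) = -1.975
Change: (0.056, 0.222, -0.975) → max |·| = 0.975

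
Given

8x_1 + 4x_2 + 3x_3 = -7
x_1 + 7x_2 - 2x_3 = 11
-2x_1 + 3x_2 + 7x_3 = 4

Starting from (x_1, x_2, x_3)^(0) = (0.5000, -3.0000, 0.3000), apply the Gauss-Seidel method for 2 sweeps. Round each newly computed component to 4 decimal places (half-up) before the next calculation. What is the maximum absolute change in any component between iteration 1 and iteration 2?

2.1941

Iteration 1:
  x_1 = (-7 - (4)·-3.0000 - (3)·0.3000) / (8) = 0.5125
  x_2 = (11 - (1)·0.5125 - (-2)·0.3000) / (7) = 1.5839
  x_3 = (4 - (-2)·0.5125 - (3)·1.5839) / (7) = 0.0390
Iteration 2:
  x_1 = (-7 - (4)·1.5839 - (3)·0.0390) / (8) = -1.6816
  x_2 = (11 - (1)·-1.6816 - (-2)·0.0390) / (7) = 1.8228
  x_3 = (4 - (-2)·-1.6816 - (3)·1.8228) / (7) = -0.6902
Change: (-2.1941, 0.2389, -0.7292) → max |·| = 2.1941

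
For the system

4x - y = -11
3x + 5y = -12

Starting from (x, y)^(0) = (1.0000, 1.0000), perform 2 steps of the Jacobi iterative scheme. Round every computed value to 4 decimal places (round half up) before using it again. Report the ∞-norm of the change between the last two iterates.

Iteration 1:
  x = (-11 - (-1)·1.0000) / (4) = -2.5000
  y = (-12 - (3)·1.0000) / (5) = -3.0000
Iteration 2:
  x = (-11 - (-1)·-3.0000) / (4) = -3.5000
  y = (-12 - (3)·-2.5000) / (5) = -0.9000
Change: (-1.0000, 2.1000) → max |·| = 2.1000

2.1000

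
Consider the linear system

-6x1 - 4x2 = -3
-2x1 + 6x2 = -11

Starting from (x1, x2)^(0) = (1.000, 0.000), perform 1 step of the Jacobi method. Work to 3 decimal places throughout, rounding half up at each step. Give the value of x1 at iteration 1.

0.500

Iteration 1:
  x1 = (-3 - (-4)·0.000) / (-6) = 0.500
  x2 = (-11 - (-2)·1.000) / (6) = -1.500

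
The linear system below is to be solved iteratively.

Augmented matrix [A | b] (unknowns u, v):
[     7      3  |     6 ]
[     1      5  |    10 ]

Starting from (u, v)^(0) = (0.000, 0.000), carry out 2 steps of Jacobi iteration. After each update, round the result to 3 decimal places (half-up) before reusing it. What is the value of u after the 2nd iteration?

0.000

Iteration 1:
  u = (6 - (3)·0.000) / (7) = 0.857
  v = (10 - (1)·0.000) / (5) = 2.000
Iteration 2:
  u = (6 - (3)·2.000) / (7) = 0.000
  v = (10 - (1)·0.857) / (5) = 1.829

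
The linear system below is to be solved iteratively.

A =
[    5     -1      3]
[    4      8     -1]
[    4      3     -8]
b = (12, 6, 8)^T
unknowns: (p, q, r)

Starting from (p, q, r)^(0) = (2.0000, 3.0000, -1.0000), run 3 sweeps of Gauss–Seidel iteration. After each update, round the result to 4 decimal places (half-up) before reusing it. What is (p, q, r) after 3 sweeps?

Iteration 1:
  p = (12 - (-1)·3.0000 - (3)·-1.0000) / (5) = 3.6000
  q = (6 - (4)·3.6000 - (-1)·-1.0000) / (8) = -1.1750
  r = (8 - (4)·3.6000 - (3)·-1.1750) / (-8) = 0.3594
Iteration 2:
  p = (12 - (-1)·-1.1750 - (3)·0.3594) / (5) = 1.9494
  q = (6 - (4)·1.9494 - (-1)·0.3594) / (8) = -0.1798
  r = (8 - (4)·1.9494 - (3)·-0.1798) / (-8) = -0.0927
Iteration 3:
  p = (12 - (-1)·-0.1798 - (3)·-0.0927) / (5) = 2.4197
  q = (6 - (4)·2.4197 - (-1)·-0.0927) / (8) = -0.4714
  r = (8 - (4)·2.4197 - (3)·-0.4714) / (-8) = 0.0331

(2.4197, -0.4714, 0.0331)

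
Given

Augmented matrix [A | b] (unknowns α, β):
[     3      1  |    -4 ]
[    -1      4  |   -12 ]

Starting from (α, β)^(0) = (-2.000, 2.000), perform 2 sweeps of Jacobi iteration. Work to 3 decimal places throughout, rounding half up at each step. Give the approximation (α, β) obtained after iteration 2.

Iteration 1:
  α = (-4 - (1)·2.000) / (3) = -2.000
  β = (-12 - (-1)·-2.000) / (4) = -3.500
Iteration 2:
  α = (-4 - (1)·-3.500) / (3) = -0.167
  β = (-12 - (-1)·-2.000) / (4) = -3.500

(-0.167, -3.500)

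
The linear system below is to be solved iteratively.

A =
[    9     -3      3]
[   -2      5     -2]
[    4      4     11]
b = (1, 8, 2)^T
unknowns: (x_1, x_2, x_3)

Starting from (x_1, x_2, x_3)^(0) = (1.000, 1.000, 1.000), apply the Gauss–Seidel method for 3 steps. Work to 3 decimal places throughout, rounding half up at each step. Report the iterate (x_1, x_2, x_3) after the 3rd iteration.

Iteration 1:
  x_1 = (1 - (-3)·1.000 - (3)·1.000) / (9) = 0.111
  x_2 = (8 - (-2)·0.111 - (-2)·1.000) / (5) = 2.044
  x_3 = (2 - (4)·0.111 - (4)·2.044) / (11) = -0.602
Iteration 2:
  x_1 = (1 - (-3)·2.044 - (3)·-0.602) / (9) = 0.993
  x_2 = (8 - (-2)·0.993 - (-2)·-0.602) / (5) = 1.756
  x_3 = (2 - (4)·0.993 - (4)·1.756) / (11) = -0.818
Iteration 3:
  x_1 = (1 - (-3)·1.756 - (3)·-0.818) / (9) = 0.969
  x_2 = (8 - (-2)·0.969 - (-2)·-0.818) / (5) = 1.660
  x_3 = (2 - (4)·0.969 - (4)·1.660) / (11) = -0.774

(0.969, 1.660, -0.774)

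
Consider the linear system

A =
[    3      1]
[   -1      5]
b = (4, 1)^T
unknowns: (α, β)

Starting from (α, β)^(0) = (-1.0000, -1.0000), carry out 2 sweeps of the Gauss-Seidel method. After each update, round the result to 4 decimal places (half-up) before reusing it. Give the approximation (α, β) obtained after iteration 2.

(1.1556, 0.4311)

Iteration 1:
  α = (4 - (1)·-1.0000) / (3) = 1.6667
  β = (1 - (-1)·1.6667) / (5) = 0.5333
Iteration 2:
  α = (4 - (1)·0.5333) / (3) = 1.1556
  β = (1 - (-1)·1.1556) / (5) = 0.4311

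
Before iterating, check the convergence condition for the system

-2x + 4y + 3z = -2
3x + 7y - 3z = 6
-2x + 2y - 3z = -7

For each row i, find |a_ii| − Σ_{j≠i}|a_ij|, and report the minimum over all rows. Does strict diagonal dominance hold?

row 1: |-2| − (4+3) = -5
row 2: |7| − (3+3) = 1
row 3: |-3| − (2+2) = -1
minimum over rows = -5 → not strictly diagonally dominant

-5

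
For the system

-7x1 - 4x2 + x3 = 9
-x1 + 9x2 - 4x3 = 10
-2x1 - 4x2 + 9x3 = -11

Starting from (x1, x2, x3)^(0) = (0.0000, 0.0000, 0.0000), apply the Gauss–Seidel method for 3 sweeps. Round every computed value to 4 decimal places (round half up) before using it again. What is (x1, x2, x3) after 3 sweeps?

(-1.7322, 0.2597, -1.4917)

Iteration 1:
  x1 = (9 - (-4)·0.0000 - (1)·0.0000) / (-7) = -1.2857
  x2 = (10 - (-1)·-1.2857 - (-4)·0.0000) / (9) = 0.9683
  x3 = (-11 - (-2)·-1.2857 - (-4)·0.9683) / (9) = -1.0776
Iteration 2:
  x1 = (9 - (-4)·0.9683 - (1)·-1.0776) / (-7) = -1.9930
  x2 = (10 - (-1)·-1.9930 - (-4)·-1.0776) / (9) = 0.4107
  x3 = (-11 - (-2)·-1.9930 - (-4)·0.4107) / (9) = -1.4826
Iteration 3:
  x1 = (9 - (-4)·0.4107 - (1)·-1.4826) / (-7) = -1.7322
  x2 = (10 - (-1)·-1.7322 - (-4)·-1.4826) / (9) = 0.2597
  x3 = (-11 - (-2)·-1.7322 - (-4)·0.2597) / (9) = -1.4917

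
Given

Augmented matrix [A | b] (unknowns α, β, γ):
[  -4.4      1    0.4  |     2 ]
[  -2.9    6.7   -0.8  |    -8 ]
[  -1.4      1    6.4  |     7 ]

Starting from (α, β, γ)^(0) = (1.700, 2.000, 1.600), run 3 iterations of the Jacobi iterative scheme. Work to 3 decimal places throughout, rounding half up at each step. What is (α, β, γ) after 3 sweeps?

Iteration 1:
  α = (2 - (1)·2.000 - (0.4)·1.600) / (-4.4) = 0.145
  β = (-8 - (-2.9)·1.700 - (-0.8)·1.600) / (6.7) = -0.267
  γ = (7 - (-1.4)·1.700 - (1)·2.000) / (6.4) = 1.153
Iteration 2:
  α = (2 - (1)·-0.267 - (0.4)·1.153) / (-4.4) = -0.410
  β = (-8 - (-2.9)·0.145 - (-0.8)·1.153) / (6.7) = -0.994
  γ = (7 - (-1.4)·0.145 - (1)·-0.267) / (6.4) = 1.167
Iteration 3:
  α = (2 - (1)·-0.994 - (0.4)·1.167) / (-4.4) = -0.574
  β = (-8 - (-2.9)·-0.410 - (-0.8)·1.167) / (6.7) = -1.232
  γ = (7 - (-1.4)·-0.410 - (1)·-0.994) / (6.4) = 1.159

(-0.574, -1.232, 1.159)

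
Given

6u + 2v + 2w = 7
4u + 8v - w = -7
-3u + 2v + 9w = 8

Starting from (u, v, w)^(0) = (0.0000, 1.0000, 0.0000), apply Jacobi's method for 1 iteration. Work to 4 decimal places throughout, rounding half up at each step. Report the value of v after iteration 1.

Iteration 1:
  u = (7 - (2)·1.0000 - (2)·0.0000) / (6) = 0.8333
  v = (-7 - (4)·0.0000 - (-1)·0.0000) / (8) = -0.8750
  w = (8 - (-3)·0.0000 - (2)·1.0000) / (9) = 0.6667

-0.8750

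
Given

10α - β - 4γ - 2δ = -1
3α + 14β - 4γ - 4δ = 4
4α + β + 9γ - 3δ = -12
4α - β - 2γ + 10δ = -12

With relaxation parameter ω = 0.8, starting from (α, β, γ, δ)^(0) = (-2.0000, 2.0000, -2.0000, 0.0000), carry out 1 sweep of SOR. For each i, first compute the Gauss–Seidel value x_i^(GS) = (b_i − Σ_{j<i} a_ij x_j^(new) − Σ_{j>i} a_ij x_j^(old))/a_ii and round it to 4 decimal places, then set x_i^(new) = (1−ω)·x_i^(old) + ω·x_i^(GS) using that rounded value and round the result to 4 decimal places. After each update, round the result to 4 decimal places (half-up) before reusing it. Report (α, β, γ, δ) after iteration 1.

Iteration 1:
  α: GS value = (-1 - (-1)·2.0000 - (-4)·-2.0000 - (-2)·0.0000) / (10) = -0.7000;  α ← (1−ω)·-2.0000 + ω·-0.7000 = -0.9600
  β: GS value = (4 - (3)·-0.9600 - (-4)·-2.0000 - (-4)·0.0000) / (14) = -0.0800;  β ← (1−ω)·2.0000 + ω·-0.0800 = 0.3360
  γ: GS value = (-12 - (4)·-0.9600 - (1)·0.3360 - (-3)·0.0000) / (9) = -0.9440;  γ ← (1−ω)·-2.0000 + ω·-0.9440 = -1.1552
  δ: GS value = (-12 - (4)·-0.9600 - (-1)·0.3360 - (-2)·-1.1552) / (10) = -1.0134;  δ ← (1−ω)·0.0000 + ω·-1.0134 = -0.8107

(-0.9600, 0.3360, -1.1552, -0.8107)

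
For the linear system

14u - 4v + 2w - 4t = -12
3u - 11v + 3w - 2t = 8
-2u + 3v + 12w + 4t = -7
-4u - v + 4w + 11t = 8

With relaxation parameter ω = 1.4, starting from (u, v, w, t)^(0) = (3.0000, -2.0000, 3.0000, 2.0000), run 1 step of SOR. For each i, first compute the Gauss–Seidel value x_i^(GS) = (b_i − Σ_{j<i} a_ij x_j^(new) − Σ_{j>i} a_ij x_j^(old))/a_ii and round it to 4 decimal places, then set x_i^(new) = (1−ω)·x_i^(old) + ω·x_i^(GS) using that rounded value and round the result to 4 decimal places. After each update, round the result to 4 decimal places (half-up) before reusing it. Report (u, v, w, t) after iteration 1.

Iteration 1:
  u: GS value = (-12 - (-4)·-2.0000 - (2)·3.0000 - (-4)·2.0000) / (14) = -1.2857;  u ← (1−ω)·3.0000 + ω·-1.2857 = -3.0000
  v: GS value = (8 - (3)·-3.0000 - (3)·3.0000 - (-2)·2.0000) / (-11) = -1.0909;  v ← (1−ω)·-2.0000 + ω·-1.0909 = -0.7273
  w: GS value = (-7 - (-2)·-3.0000 - (3)·-0.7273 - (4)·2.0000) / (12) = -1.5682;  w ← (1−ω)·3.0000 + ω·-1.5682 = -3.3955
  t: GS value = (8 - (-4)·-3.0000 - (-1)·-0.7273 - (4)·-3.3955) / (11) = 0.8050;  t ← (1−ω)·2.0000 + ω·0.8050 = 0.3270

(-3.0000, -0.7273, -3.3955, 0.3270)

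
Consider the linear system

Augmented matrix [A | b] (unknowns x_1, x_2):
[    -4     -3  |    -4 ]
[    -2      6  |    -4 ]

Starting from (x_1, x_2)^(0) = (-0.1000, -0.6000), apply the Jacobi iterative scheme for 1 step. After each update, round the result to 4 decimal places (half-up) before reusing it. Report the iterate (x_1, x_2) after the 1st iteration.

Iteration 1:
  x_1 = (-4 - (-3)·-0.6000) / (-4) = 1.4500
  x_2 = (-4 - (-2)·-0.1000) / (6) = -0.7000

(1.4500, -0.7000)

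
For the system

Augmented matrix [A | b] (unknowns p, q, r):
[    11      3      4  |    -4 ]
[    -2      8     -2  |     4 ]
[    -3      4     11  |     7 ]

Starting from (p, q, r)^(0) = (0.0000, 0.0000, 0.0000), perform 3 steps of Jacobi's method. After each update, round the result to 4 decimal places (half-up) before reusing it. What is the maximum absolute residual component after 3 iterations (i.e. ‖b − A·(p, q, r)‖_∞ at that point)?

Iteration 1:
  p = (-4 - (3)·0.0000 - (4)·0.0000) / (11) = -0.3636
  q = (4 - (-2)·0.0000 - (-2)·0.0000) / (8) = 0.5000
  r = (7 - (-3)·0.0000 - (4)·0.0000) / (11) = 0.6364
Iteration 2:
  p = (-4 - (3)·0.5000 - (4)·0.6364) / (11) = -0.7314
  q = (4 - (-2)·-0.3636 - (-2)·0.6364) / (8) = 0.5682
  r = (7 - (-3)·-0.3636 - (4)·0.5000) / (11) = 0.3554
Iteration 3:
  p = (-4 - (3)·0.5682 - (4)·0.3554) / (11) = -0.6478
  q = (4 - (-2)·-0.7314 - (-2)·0.3554) / (8) = 0.4060
  r = (7 - (-3)·-0.7314 - (4)·0.5682) / (11) = 0.2303
Residual b − A·x = (0.9866, -0.0830, 0.8993); ∞-norm = 0.9866

0.9866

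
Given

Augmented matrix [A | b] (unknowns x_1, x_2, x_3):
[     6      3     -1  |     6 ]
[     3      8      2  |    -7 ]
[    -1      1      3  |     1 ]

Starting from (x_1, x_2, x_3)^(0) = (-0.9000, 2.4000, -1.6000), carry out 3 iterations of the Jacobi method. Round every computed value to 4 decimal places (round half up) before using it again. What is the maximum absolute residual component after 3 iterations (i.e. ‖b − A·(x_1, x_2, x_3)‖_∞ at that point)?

Iteration 1:
  x_1 = (6 - (3)·2.4000 - (-1)·-1.6000) / (6) = -0.4667
  x_2 = (-7 - (3)·-0.9000 - (2)·-1.6000) / (8) = -0.1375
  x_3 = (1 - (-1)·-0.9000 - (1)·2.4000) / (3) = -0.7667
Iteration 2:
  x_1 = (6 - (3)·-0.1375 - (-1)·-0.7667) / (6) = 0.9410
  x_2 = (-7 - (3)·-0.4667 - (2)·-0.7667) / (8) = -0.5083
  x_3 = (1 - (-1)·-0.4667 - (1)·-0.1375) / (3) = 0.2236
Iteration 3:
  x_1 = (6 - (3)·-0.5083 - (-1)·0.2236) / (6) = 1.2914
  x_2 = (-7 - (3)·0.9410 - (2)·0.2236) / (8) = -1.2838
  x_3 = (1 - (-1)·0.9410 - (1)·-0.5083) / (3) = 0.8164
Residual b − A·x = (2.9194, -2.2366, 1.1260); ∞-norm = 2.9194

2.9194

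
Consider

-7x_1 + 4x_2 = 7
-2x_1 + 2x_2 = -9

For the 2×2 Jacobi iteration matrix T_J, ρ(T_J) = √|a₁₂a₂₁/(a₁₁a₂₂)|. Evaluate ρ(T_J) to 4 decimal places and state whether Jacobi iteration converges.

0.7559

a₁₂a₂₁/(a₁₁a₂₂) = (4)·(-2) / ((-7)·(2)) = 0.571429
ρ = √|0.571429| = √0.571429 = 0.7559
ρ < 1, so Jacobi converges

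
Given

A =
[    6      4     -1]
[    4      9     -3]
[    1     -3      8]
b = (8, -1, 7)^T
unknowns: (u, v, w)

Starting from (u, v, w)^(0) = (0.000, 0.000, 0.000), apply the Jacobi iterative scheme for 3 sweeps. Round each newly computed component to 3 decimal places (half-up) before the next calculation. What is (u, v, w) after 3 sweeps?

(1.719, -0.579, 0.526)

Iteration 1:
  u = (8 - (4)·0.000 - (-1)·0.000) / (6) = 1.333
  v = (-1 - (4)·0.000 - (-3)·0.000) / (9) = -0.111
  w = (7 - (1)·0.000 - (-3)·0.000) / (8) = 0.875
Iteration 2:
  u = (8 - (4)·-0.111 - (-1)·0.875) / (6) = 1.553
  v = (-1 - (4)·1.333 - (-3)·0.875) / (9) = -0.412
  w = (7 - (1)·1.333 - (-3)·-0.111) / (8) = 0.667
Iteration 3:
  u = (8 - (4)·-0.412 - (-1)·0.667) / (6) = 1.719
  v = (-1 - (4)·1.553 - (-3)·0.667) / (9) = -0.579
  w = (7 - (1)·1.553 - (-3)·-0.412) / (8) = 0.526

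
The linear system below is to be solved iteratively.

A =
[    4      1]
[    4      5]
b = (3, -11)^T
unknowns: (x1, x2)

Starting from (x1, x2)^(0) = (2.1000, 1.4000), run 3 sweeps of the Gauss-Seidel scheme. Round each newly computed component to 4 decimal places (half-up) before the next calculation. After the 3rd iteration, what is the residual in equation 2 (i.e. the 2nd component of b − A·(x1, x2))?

0.0000

Iteration 1:
  x1 = (3 - (1)·1.4000) / (4) = 0.4000
  x2 = (-11 - (4)·0.4000) / (5) = -2.5200
Iteration 2:
  x1 = (3 - (1)·-2.5200) / (4) = 1.3800
  x2 = (-11 - (4)·1.3800) / (5) = -3.3040
Iteration 3:
  x1 = (3 - (1)·-3.3040) / (4) = 1.5760
  x2 = (-11 - (4)·1.5760) / (5) = -3.4608
Residual b − A·x = (0.1568, 0.0000)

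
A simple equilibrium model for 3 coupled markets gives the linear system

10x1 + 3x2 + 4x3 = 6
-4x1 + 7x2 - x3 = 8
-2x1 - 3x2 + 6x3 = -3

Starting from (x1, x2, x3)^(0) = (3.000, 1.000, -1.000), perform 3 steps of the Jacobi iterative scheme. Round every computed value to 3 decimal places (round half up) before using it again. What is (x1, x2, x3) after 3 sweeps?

(-0.342, 0.948, 0.138)

Iteration 1:
  x1 = (6 - (3)·1.000 - (4)·-1.000) / (10) = 0.700
  x2 = (8 - (-4)·3.000 - (-1)·-1.000) / (7) = 2.714
  x3 = (-3 - (-2)·3.000 - (-3)·1.000) / (6) = 1.000
Iteration 2:
  x1 = (6 - (3)·2.714 - (4)·1.000) / (10) = -0.614
  x2 = (8 - (-4)·0.700 - (-1)·1.000) / (7) = 1.686
  x3 = (-3 - (-2)·0.700 - (-3)·2.714) / (6) = 1.090
Iteration 3:
  x1 = (6 - (3)·1.686 - (4)·1.090) / (10) = -0.342
  x2 = (8 - (-4)·-0.614 - (-1)·1.090) / (7) = 0.948
  x3 = (-3 - (-2)·-0.614 - (-3)·1.686) / (6) = 0.138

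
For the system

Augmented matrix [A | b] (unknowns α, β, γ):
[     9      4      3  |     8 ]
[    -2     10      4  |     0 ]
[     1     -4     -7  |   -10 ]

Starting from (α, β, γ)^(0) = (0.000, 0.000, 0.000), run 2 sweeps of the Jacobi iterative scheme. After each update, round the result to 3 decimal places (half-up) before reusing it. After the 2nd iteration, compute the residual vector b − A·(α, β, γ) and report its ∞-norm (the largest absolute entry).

Iteration 1:
  α = (8 - (4)·0.000 - (3)·0.000) / (9) = 0.889
  β = (0 - (-2)·0.000 - (4)·0.000) / (10) = 0.000
  γ = (-10 - (1)·0.000 - (-4)·0.000) / (-7) = 1.429
Iteration 2:
  α = (8 - (4)·0.000 - (3)·1.429) / (9) = 0.413
  β = (0 - (-2)·0.889 - (4)·1.429) / (10) = -0.394
  γ = (-10 - (1)·0.889 - (-4)·0.000) / (-7) = 1.556
Residual b − A·x = (1.191, -1.458, -1.097); ∞-norm = 1.458

1.458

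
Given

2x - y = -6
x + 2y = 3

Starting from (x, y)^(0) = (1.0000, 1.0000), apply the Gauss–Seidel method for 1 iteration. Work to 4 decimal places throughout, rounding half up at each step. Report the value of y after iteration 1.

Iteration 1:
  x = (-6 - (-1)·1.0000) / (2) = -2.5000
  y = (3 - (1)·-2.5000) / (2) = 2.7500

2.7500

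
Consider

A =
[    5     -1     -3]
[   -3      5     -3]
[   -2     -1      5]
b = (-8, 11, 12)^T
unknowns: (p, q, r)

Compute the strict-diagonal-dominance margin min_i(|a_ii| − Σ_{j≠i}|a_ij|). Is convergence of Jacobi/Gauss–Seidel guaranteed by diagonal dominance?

row 1: |5| − (1+3) = 1
row 2: |5| − (3+3) = -1
row 3: |5| − (2+1) = 2
minimum over rows = -1 → not strictly diagonally dominant

-1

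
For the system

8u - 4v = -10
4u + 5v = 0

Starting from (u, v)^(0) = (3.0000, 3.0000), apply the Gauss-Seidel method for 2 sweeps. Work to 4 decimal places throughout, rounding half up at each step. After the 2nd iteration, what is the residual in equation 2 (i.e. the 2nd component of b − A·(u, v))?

Iteration 1:
  u = (-10 - (-4)·3.0000) / (8) = 0.2500
  v = (0 - (4)·0.2500) / (5) = -0.2000
Iteration 2:
  u = (-10 - (-4)·-0.2000) / (8) = -1.3500
  v = (0 - (4)·-1.3500) / (5) = 1.0800
Residual b − A·x = (5.1200, 0.0000)

0.0000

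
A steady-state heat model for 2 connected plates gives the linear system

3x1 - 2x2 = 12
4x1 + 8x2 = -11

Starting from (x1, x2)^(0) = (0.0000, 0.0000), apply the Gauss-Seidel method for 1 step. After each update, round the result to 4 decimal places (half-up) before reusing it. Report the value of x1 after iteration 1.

4.0000

Iteration 1:
  x1 = (12 - (-2)·0.0000) / (3) = 4.0000
  x2 = (-11 - (4)·4.0000) / (8) = -3.3750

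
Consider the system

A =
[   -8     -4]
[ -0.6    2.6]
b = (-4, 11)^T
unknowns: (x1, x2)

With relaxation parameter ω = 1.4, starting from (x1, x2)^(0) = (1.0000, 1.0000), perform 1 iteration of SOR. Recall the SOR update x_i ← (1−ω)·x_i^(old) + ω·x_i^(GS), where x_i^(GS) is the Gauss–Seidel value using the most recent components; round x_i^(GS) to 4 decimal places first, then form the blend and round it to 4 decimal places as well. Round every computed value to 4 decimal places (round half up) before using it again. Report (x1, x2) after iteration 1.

Iteration 1:
  x1: GS value = (-4 - (-4)·1.0000) / (-8) = 0.0000;  x1 ← (1−ω)·1.0000 + ω·0.0000 = -0.4000
  x2: GS value = (11 - (-0.6)·-0.4000) / (2.6) = 4.1385;  x2 ← (1−ω)·1.0000 + ω·4.1385 = 5.3939

(-0.4000, 5.3939)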